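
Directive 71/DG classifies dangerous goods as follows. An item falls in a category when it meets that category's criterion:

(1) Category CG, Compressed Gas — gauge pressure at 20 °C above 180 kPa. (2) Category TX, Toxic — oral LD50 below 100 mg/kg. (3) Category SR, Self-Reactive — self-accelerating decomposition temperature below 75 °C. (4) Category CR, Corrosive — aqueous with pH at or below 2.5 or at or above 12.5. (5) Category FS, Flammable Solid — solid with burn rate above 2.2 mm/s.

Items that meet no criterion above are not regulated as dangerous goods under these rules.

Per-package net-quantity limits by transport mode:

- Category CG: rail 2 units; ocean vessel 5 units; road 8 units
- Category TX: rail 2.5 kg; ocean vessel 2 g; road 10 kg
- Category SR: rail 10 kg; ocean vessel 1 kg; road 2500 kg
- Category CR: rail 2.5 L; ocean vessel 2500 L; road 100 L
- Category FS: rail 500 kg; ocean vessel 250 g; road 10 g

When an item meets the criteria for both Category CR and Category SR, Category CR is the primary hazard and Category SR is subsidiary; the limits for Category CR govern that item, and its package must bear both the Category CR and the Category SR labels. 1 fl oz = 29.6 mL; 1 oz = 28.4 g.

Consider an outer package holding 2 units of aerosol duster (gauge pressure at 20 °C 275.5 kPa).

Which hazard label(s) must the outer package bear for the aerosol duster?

Gauge pressure at 20 °C 275.5 kPa meets the Category CG criterion (Compressed Gas), so the aerosol duster is Category CG.
Only the Category CG label is required.

Category CG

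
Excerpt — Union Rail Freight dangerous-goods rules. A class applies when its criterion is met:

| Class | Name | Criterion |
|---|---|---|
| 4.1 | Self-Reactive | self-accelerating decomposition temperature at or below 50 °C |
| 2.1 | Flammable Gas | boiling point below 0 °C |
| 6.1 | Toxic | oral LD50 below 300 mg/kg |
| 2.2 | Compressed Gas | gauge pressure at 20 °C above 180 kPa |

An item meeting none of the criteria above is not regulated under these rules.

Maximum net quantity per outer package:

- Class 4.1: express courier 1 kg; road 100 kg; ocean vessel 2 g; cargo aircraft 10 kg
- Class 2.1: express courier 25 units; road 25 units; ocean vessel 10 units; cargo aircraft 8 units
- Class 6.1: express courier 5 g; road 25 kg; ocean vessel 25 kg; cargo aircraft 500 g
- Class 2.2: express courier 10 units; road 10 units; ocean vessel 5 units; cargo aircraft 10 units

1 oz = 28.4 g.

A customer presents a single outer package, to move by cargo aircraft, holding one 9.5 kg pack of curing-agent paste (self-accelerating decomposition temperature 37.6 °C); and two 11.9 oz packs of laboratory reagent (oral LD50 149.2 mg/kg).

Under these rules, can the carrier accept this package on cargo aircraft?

Curing-agent paste: self-accelerating decomposition temperature 37.6 °C ≤ 50 °C → Class 4.1 (Self-Reactive).
With oral LD50 149.2 mg/kg (< 300 mg/kg), the laboratory reagent falls in Class 6.1.
Class 4.1 quantity: 9.5 kg.
9.5 kg is within the cargo aircraft limit of 10 kg for Class 4.1.
Class 6.1 quantity: two 11.9 oz packs = 675.92 g.
That exceeds the Class 6.1 cargo aircraft limit of 500 g.

No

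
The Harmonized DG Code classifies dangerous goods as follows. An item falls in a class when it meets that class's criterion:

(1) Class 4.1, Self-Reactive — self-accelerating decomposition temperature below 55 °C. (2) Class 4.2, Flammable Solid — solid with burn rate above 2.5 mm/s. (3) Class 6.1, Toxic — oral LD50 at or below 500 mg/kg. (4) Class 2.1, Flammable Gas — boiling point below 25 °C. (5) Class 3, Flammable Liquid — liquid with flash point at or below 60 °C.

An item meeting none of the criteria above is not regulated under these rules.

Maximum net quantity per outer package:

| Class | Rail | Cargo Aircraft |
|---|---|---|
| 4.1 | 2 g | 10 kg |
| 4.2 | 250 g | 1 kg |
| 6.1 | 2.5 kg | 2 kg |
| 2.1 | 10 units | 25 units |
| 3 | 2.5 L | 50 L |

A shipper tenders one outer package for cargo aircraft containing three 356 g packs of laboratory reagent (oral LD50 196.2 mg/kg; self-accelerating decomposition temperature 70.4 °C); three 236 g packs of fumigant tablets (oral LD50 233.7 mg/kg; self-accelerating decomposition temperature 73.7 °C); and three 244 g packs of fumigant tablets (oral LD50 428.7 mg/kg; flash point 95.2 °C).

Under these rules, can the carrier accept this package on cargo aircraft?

No

With oral LD50 196.2 mg/kg (≤ 500 mg/kg), the laboratory reagent falls in Class 6.1.
With oral LD50 233.7 mg/kg (≤ 500 mg/kg), the fumigant tablets fall in Class 6.1.
The fumigant tablets have oral LD50 428.7 mg/kg, which is ≤ 500 mg/kg, so they are Class 6.1 (Toxic).
Total Class 6.1: (three 356 g packs = 1.068 kg) + (three 236 g packs = 708 g) + (three 244 g packs = 732 g) = 2.508 kg.
2.508 kg exceeds the cargo aircraft limit of 2 kg for Class 6.1.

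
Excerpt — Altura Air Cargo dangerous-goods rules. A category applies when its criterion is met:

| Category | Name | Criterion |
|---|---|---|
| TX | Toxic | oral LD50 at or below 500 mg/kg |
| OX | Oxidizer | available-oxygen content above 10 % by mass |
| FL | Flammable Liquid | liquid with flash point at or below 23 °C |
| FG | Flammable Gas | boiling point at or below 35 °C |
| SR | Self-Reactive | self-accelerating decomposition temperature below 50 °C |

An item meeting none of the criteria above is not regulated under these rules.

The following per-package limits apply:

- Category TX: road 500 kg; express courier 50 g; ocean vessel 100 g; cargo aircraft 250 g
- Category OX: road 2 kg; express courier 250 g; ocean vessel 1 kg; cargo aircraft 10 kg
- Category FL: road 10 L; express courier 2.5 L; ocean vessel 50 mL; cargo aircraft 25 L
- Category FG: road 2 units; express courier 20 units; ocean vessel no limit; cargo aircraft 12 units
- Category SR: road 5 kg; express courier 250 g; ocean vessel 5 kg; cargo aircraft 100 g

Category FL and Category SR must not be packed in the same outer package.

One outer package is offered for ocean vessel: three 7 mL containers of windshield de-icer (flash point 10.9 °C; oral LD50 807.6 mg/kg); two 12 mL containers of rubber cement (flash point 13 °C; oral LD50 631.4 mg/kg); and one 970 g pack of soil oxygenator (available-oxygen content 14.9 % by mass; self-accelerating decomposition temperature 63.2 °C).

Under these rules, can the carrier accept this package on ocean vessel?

Yes

Windshield de-icer: flash point 10.9 °C ≤ 23 °C → Category FL (Flammable Liquid).
Flash point 13 °C meets the Category FL criterion (Flammable Liquid), so the rubber cement is Category FL.
The soil oxygenator has available-oxygen content 14.9 % by mass, which is > 10 % by mass, so it is Category OX (Oxidizer).
Total Category FL: (three 7 mL containers = 21 mL) + (two 12 mL containers = 24 mL) = 45 mL.
45 mL is within the ocean vessel limit of 50 mL for Category FL.
Category OX quantity: 970 g.
970 g is within the ocean vessel limit of 1 kg for Category OX.
The segregation rule (Category FL with Category SR) does not apply to Category FL with Category OX.
Every hazard category is within its ocean vessel limit and no segregation rule is violated.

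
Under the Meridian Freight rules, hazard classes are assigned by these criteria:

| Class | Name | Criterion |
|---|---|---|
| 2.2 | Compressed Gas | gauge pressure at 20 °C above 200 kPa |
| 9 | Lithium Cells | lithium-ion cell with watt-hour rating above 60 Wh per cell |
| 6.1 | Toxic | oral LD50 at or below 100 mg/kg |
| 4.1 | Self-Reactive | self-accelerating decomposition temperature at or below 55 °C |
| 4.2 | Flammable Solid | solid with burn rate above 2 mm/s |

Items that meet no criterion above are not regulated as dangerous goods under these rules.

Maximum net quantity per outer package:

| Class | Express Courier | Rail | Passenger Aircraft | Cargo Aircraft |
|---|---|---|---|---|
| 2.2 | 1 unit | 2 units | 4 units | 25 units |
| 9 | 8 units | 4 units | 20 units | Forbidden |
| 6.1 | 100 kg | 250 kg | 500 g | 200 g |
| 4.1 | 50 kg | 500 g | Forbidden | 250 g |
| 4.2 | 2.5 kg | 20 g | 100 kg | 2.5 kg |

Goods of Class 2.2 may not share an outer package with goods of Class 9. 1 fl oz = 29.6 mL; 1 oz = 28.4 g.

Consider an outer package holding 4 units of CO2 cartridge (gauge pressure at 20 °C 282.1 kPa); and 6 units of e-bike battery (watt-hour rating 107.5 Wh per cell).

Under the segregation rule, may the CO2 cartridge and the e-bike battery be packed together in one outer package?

With gauge pressure at 20 °C 282.1 kPa (> 200 kPa), the CO2 cartridge falls in Class 2.2.
E-bike battery: watt-hour rating 107.5 Wh per cell > 60 Wh per cell → Class 9 (Lithium Cells).
Class 2.2 and Class 9 may not share an outer package.

No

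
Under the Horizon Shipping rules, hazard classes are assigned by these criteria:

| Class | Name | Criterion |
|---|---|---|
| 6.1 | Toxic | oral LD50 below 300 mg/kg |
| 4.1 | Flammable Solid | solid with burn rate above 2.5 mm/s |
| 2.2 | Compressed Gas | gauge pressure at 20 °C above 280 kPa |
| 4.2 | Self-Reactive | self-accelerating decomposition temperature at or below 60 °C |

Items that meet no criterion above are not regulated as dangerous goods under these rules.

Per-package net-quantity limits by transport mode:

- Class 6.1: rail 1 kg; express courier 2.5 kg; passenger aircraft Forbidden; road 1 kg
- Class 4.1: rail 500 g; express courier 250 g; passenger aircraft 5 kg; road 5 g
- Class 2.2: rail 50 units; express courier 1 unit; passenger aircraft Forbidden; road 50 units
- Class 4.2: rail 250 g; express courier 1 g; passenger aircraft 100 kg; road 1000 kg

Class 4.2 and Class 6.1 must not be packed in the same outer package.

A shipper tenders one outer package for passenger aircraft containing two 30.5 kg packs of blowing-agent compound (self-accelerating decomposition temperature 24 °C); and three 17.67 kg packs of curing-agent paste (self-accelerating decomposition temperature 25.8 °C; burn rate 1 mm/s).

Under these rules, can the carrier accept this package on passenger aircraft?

No

The blowing-agent compound has self-accelerating decomposition temperature 24 °C, which is ≤ 60 °C, so it is Class 4.2 (Self-Reactive).
Curing-agent paste: self-accelerating decomposition temperature 25.8 °C ≤ 60 °C → Class 4.2 (Self-Reactive).
Total Class 4.2: (two 30.5 kg packs = 61 kg) + (three 17.67 kg packs = 53.01 kg) = 114.01 kg.
That exceeds the Class 4.2 passenger aircraft limit of 100 kg.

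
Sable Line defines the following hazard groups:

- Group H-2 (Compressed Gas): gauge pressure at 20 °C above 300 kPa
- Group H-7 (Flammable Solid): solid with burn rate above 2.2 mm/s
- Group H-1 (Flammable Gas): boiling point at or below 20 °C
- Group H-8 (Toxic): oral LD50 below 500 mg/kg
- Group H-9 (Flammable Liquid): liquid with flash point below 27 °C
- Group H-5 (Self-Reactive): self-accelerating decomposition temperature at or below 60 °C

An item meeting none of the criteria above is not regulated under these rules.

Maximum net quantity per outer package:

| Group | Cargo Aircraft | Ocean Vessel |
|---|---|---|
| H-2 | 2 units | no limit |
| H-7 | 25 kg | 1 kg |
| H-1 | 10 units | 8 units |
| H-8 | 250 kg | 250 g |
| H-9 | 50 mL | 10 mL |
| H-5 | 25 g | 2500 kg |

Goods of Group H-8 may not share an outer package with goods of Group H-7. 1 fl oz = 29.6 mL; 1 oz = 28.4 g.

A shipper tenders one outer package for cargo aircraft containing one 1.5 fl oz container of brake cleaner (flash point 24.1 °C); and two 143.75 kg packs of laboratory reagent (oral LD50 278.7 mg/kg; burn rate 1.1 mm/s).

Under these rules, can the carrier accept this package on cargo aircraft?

No

With flash point 24.1 °C (< 27 °C), the brake cleaner falls in Group H-9.
With oral LD50 278.7 mg/kg (< 500 mg/kg), the laboratory reagent falls in Group H-8.
Group H-8 quantity: two 143.75 kg packs = 287.5 kg.
287.5 kg > 250 kg (cargo aircraft limit, Group H-8) — over the limit.
Group H-9 quantity: one 1.5 fl oz container = 44.4 mL.
That is within the Group H-9 cargo aircraft limit of 50 mL.
The segregation rule (Group H-8 with Group H-7) does not apply to Group H-8 with Group H-9.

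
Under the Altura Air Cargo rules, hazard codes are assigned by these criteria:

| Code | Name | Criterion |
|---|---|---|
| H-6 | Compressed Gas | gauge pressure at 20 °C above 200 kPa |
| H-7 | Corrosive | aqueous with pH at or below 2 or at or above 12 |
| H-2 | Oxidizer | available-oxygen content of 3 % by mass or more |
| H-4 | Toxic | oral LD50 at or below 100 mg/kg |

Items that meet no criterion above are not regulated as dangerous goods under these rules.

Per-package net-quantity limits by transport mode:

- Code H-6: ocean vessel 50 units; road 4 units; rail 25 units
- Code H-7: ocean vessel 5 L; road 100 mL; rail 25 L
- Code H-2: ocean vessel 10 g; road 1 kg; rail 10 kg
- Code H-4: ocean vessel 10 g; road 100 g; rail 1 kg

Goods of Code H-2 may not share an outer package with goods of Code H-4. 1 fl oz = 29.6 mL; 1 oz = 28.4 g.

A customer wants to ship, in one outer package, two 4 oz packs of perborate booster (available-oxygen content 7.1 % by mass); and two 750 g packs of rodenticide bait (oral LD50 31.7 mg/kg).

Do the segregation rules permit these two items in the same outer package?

Available-oxygen content 7.1 % by mass meets the Code H-2 criterion (Oxidizer), so the perborate booster is Code H-2.
Rodenticide bait: oral LD50 31.7 mg/kg ≤ 100 mg/kg → Code H-4 (Toxic).
Code H-2 and Code H-4 may not share an outer package.

No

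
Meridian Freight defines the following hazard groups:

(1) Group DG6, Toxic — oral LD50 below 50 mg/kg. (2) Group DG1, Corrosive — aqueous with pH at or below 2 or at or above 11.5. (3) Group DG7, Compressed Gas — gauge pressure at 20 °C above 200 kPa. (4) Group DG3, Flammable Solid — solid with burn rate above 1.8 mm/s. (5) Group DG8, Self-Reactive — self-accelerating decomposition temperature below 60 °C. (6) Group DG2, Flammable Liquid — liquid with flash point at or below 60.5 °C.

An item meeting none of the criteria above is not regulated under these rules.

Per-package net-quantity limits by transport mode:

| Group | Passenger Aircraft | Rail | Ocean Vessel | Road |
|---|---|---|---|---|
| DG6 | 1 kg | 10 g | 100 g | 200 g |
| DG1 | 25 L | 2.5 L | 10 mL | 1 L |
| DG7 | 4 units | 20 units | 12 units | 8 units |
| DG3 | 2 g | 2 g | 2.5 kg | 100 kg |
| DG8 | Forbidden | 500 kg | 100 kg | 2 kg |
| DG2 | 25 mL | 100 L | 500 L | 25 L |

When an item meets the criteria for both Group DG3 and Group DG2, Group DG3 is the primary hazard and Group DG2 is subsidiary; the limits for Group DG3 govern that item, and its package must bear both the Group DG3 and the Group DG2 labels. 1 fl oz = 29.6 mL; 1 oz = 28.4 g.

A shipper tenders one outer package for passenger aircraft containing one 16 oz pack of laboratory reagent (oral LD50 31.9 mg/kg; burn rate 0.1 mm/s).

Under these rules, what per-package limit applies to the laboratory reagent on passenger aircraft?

Oral LD50 31.9 mg/kg meets the Group DG6 criterion (Toxic), so the laboratory reagent is Group DG6.
The passenger aircraft limit for Group DG6 is 1 kg.

1 kg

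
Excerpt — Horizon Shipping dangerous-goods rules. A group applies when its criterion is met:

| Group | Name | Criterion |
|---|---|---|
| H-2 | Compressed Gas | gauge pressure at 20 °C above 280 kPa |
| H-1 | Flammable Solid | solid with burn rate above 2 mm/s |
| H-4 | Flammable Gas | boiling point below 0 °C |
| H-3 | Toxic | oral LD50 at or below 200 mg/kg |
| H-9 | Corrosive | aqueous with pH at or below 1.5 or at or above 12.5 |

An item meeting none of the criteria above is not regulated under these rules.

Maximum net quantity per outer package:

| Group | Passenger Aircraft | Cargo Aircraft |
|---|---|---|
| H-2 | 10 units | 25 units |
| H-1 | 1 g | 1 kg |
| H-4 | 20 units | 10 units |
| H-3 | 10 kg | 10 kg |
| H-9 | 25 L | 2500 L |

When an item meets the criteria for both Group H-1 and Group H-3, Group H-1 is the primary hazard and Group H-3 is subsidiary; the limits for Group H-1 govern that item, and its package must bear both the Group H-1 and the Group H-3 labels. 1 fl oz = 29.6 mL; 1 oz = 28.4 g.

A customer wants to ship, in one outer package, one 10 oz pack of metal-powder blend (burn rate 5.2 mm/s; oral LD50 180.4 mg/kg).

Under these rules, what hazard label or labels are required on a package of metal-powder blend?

Group H-1 and H-3

With burn rate 5.2 mm/s (> 2 mm/s), the metal-powder blend falls in Group H-1.
Metal-powder blend: oral LD50 180.4 mg/kg ≤ 200 mg/kg → Group H-3 (Toxic).
By the precedence rule Group H-1 is primary and Group H-3 is subsidiary, and that rule requires both labels on the package.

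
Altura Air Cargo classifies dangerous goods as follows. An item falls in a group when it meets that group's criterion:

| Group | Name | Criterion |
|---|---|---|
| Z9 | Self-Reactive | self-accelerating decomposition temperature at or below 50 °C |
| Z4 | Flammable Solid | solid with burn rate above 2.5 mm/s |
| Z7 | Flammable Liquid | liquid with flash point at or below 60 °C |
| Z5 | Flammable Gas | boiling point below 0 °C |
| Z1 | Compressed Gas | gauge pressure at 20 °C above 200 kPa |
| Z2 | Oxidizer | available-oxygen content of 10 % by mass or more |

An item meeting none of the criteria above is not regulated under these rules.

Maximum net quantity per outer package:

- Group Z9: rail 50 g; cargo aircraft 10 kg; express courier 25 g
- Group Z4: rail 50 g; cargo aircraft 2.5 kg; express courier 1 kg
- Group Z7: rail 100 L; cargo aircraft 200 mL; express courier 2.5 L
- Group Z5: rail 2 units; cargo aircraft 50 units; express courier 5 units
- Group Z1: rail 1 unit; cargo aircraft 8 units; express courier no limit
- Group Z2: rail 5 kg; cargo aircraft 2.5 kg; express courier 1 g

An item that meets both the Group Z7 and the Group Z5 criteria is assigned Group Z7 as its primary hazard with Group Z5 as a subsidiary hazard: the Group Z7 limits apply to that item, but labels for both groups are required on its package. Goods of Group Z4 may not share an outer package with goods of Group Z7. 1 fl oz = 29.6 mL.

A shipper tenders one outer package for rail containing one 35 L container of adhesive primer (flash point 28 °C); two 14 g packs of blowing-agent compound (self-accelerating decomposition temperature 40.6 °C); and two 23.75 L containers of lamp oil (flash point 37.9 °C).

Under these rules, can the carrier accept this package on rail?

Yes

Adhesive primer: flash point 28 °C ≤ 60 °C → Group Z7 (Flammable Liquid).
The blowing-agent compound has self-accelerating decomposition temperature 40.6 °C, which is ≤ 50 °C, so it is Group Z9 (Self-Reactive).
Flash point 37.9 °C meets the Group Z7 criterion (Flammable Liquid), so the lamp oil is Group Z7.
Total Group Z7: 35 L + (two 23.75 L containers = 47.5 L) = 82.5 L.
82.5 L is within the rail limit of 100 L for Group Z7.
Group Z9 quantity: two 14 g packs = 28 g.
That is within the Group Z9 rail limit of 50 g.
The segregation rule (Group Z4 with Group Z7) does not apply to Group Z7 with Group Z9.
Every hazard group is within its rail limit and no segregation rule is violated.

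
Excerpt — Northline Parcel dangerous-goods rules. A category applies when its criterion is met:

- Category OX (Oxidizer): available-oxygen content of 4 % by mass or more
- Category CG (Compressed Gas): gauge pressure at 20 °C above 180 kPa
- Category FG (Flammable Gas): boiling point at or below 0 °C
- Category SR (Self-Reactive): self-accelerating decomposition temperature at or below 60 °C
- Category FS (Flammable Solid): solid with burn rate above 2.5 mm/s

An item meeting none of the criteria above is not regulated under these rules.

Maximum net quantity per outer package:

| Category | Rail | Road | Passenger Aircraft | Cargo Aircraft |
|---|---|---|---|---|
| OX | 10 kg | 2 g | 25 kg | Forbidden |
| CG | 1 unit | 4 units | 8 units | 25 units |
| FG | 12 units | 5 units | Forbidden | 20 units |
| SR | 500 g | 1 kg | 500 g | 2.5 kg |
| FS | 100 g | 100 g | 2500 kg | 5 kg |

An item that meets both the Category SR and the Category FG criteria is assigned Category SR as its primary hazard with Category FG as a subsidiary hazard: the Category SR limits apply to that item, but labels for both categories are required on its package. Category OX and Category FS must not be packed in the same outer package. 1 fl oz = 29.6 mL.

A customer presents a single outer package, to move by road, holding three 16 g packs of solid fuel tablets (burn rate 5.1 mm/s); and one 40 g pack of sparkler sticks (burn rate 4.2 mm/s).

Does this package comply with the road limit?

Burn rate 5.1 mm/s meets the Category FS criterion (Flammable Solid), so the solid fuel tablets are Category FS.
Sparkler sticks: burn rate 4.2 mm/s > 2.5 mm/s → Category FS (Flammable Solid).
Category FS net quantity: (three 16 g packs = 48 g) + 40 g = 88 g.
88 g is within the road limit of 100 g for Category FS.

Yes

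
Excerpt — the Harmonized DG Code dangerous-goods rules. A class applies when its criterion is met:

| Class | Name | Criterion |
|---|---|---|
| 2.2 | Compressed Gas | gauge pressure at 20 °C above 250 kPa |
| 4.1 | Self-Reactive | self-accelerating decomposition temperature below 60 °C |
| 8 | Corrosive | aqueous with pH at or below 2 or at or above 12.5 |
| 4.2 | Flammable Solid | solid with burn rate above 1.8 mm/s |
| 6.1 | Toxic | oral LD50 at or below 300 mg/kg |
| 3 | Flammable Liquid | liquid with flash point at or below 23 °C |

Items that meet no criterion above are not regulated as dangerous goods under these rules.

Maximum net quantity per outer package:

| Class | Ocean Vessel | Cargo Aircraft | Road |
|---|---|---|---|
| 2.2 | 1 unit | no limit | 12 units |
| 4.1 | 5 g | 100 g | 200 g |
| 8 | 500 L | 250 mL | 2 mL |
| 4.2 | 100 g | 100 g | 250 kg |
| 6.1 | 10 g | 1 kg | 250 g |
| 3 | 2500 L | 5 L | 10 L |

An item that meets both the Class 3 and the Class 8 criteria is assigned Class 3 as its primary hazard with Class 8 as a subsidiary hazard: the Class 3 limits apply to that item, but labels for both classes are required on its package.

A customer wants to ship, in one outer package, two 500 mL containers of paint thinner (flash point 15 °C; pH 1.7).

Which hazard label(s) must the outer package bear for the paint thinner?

Class 3 and 8

Flash point 15 °C meets the Class 3 criterion (Flammable Liquid), so the paint thinner is Class 3.
With pH 1.7 (≤ 2), the paint thinner falls in Class 8.
By the precedence rule Class 3 is primary and Class 8 is subsidiary, and that rule requires both labels on the package.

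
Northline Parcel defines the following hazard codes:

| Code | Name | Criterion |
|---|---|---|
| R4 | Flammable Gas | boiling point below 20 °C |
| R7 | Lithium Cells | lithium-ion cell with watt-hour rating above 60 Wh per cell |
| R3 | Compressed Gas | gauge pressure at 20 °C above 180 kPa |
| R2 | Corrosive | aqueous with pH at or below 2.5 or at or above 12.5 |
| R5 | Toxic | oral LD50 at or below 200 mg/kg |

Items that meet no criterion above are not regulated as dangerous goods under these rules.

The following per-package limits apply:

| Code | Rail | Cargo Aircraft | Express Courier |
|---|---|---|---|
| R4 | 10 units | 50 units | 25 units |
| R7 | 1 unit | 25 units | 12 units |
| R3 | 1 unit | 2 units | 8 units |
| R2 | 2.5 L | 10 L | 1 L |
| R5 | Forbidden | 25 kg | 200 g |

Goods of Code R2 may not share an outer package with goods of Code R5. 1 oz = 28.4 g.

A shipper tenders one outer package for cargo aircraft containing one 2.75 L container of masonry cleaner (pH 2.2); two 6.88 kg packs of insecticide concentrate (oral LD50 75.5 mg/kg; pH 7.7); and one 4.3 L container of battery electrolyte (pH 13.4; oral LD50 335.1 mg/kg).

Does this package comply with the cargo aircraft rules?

The masonry cleaner has pH 2.2, which is ≤ 2.5, so it is Code R2 (Corrosive).
The insecticide concentrate has oral LD50 75.5 mg/kg, which is ≤ 200 mg/kg, so it is Code R5 (Toxic).
pH 13.4 meets the Code R2 criterion (Corrosive), so the battery electrolyte is Code R2.
Code R2 net quantity: 2.75 L + 4.3 L = 7.05 L.
7.05 L is within the cargo aircraft limit of 10 L for Code R2.
Code R5 quantity: two 6.88 kg packs = 13.76 kg.
That is within the Code R5 cargo aircraft limit of 25 kg.
Code R2 and Code R5 may not share an outer package.

No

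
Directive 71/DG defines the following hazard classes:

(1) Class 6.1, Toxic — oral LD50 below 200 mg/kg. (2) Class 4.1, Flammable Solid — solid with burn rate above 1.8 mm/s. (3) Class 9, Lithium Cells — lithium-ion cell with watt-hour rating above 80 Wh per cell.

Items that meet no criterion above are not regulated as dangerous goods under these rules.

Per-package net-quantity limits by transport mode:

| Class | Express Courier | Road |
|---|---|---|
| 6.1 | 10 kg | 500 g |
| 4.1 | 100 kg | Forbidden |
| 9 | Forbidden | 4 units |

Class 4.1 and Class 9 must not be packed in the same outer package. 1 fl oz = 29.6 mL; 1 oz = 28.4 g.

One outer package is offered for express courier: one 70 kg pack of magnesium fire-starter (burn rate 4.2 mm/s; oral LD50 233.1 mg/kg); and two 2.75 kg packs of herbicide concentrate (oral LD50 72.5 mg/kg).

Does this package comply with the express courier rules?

Yes

Magnesium fire-starter: burn rate 4.2 mm/s > 1.8 mm/s → Class 4.1 (Flammable Solid).
Oral LD50 72.5 mg/kg meets the Class 6.1 criterion (Toxic), so the herbicide concentrate is Class 6.1.
Class 6.1 quantity: two 2.75 kg packs = 5.5 kg.
5.5 kg ≤ 10 kg (express courier limit, Class 6.1) — within limit.
Class 4.1 quantity: 70 kg.
70 kg is within the express courier limit of 100 kg for Class 4.1.
The segregation rule (Class 4.1 with Class 9) does not apply to Class 6.1 with Class 4.1.
Every hazard class is within its express courier limit and no segregation rule is violated.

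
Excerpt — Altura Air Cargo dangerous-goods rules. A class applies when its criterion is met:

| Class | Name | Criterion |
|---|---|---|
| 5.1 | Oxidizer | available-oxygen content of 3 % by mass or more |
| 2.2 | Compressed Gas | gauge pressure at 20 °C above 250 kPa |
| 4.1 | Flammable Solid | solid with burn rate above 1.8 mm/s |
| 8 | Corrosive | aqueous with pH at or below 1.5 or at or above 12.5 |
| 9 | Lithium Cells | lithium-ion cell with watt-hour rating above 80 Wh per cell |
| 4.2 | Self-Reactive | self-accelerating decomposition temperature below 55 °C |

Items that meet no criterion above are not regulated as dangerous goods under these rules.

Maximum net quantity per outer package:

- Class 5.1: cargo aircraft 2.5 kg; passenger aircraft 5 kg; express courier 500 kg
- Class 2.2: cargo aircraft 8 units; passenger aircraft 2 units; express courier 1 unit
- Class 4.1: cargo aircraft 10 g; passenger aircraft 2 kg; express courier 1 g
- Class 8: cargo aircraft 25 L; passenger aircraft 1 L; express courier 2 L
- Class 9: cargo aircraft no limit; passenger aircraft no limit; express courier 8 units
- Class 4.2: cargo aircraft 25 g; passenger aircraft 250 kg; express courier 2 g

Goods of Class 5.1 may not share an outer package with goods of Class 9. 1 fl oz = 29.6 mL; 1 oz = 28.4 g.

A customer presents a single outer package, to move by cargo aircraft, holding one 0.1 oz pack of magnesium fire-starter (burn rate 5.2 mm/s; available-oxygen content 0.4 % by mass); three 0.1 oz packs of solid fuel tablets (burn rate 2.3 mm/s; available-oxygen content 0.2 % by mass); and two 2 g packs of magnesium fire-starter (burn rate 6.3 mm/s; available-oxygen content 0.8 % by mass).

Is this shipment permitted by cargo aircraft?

No

The magnesium fire-starter has burn rate 5.2 mm/s, which is > 1.8 mm/s, so it is Class 4.1 (Flammable Solid).
Burn rate 2.3 mm/s meets the Class 4.1 criterion (Flammable Solid), so the solid fuel tablets are Class 4.1.
Burn rate 6.3 mm/s meets the Class 4.1 criterion (Flammable Solid), so the magnesium fire-starter is Class 4.1.
Total Class 4.1: (one 0.1 oz pack = 2.84 g) + (three 0.1 oz packs = 8.52 g) + (two 2 g packs = 4 g) = 15.36 g.
15.36 g exceeds the cargo aircraft limit of 10 g for Class 4.1.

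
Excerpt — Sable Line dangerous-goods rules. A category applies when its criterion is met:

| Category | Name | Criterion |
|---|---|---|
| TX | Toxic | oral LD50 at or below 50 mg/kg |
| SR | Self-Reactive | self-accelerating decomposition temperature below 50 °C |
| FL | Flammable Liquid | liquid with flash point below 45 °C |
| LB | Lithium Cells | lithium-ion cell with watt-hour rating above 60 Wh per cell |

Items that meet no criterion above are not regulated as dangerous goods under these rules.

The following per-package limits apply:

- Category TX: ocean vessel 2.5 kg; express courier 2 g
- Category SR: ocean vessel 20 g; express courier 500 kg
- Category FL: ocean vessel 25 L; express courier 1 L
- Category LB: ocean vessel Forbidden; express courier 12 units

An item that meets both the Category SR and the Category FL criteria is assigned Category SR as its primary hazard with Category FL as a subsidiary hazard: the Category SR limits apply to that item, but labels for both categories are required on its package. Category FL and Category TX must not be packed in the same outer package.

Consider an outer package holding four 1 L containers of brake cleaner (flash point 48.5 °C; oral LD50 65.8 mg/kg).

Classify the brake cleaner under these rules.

Not regulated

oral LD50 65.8 mg/kg is not below 50 mg/kg, so Category TX does not apply.
flash point 48.5 °C is not below 45 °C, so Category FL does not apply.
No criterion is met, so the item is not regulated.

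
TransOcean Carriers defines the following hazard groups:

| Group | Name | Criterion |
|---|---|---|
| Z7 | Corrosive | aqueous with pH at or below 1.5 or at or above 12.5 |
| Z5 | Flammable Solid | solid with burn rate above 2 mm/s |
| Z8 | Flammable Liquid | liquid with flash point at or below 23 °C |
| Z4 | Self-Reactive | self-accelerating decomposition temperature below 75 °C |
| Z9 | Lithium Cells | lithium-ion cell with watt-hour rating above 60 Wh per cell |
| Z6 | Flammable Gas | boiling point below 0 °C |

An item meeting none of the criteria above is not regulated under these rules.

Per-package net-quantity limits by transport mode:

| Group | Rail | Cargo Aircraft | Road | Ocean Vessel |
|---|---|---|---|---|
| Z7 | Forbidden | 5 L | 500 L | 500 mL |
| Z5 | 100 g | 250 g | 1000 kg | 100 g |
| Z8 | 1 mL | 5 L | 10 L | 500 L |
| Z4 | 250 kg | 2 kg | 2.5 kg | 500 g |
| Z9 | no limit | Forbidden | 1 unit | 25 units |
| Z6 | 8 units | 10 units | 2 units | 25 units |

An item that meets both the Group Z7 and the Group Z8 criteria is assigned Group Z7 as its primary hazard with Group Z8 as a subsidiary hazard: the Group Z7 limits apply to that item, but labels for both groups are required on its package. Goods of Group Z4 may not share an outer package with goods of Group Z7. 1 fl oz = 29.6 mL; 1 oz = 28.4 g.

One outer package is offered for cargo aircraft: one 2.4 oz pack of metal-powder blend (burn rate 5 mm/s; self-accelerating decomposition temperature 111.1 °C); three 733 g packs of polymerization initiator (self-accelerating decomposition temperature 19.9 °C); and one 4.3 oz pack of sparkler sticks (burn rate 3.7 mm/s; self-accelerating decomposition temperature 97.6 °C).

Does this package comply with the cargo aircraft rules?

No

With burn rate 5 mm/s (> 2 mm/s), the metal-powder blend falls in Group Z5.
Self-accelerating decomposition temperature 19.9 °C meets the Group Z4 criterion (Self-Reactive), so the polymerization initiator is Group Z4.
With burn rate 3.7 mm/s (> 2 mm/s), the sparkler sticks fall in Group Z5.
Group Z4 quantity: three 733 g packs = 2.199 kg.
2.199 kg > 2 kg (cargo aircraft limit, Group Z4) — over the limit.
Total Group Z5: (one 2.4 oz pack = 68.16 g) + (one 4.3 oz pack = 122.12 g) = 190.28 g.
190.28 g ≤ 250 g (cargo aircraft limit, Group Z5) — within limit.
The segregation rule (Group Z4 with Group Z7) does not apply to Group Z4 with Group Z5.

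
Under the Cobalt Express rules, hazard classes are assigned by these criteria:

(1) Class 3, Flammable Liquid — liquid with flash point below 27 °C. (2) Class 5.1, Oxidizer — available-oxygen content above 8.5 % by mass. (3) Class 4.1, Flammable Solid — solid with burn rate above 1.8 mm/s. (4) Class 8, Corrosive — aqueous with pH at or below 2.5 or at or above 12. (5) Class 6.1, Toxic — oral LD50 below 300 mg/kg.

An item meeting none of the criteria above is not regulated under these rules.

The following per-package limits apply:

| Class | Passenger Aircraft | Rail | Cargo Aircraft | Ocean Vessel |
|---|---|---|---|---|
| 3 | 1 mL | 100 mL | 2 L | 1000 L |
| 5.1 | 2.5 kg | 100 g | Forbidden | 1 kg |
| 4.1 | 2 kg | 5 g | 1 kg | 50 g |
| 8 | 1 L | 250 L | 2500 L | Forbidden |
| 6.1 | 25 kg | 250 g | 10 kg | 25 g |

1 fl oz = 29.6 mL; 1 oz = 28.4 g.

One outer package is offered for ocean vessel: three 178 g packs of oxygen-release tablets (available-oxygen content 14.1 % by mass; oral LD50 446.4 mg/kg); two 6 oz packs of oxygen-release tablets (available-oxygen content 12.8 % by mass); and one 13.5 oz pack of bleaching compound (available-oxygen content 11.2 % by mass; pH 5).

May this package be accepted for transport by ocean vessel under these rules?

No

The oxygen-release tablets have available-oxygen content 14.1 % by mass, which is > 8.5 % by mass, so they are Class 5.1 (Oxidizer).
Available-oxygen content 12.8 % by mass meets the Class 5.1 criterion (Oxidizer), so the oxygen-release tablets are Class 5.1.
Available-oxygen content 11.2 % by mass meets the Class 5.1 criterion (Oxidizer), so the bleaching compound is Class 5.1.
Class 5.1 net quantity: (three 178 g packs = 534 g) + (two 6 oz packs = 340.8 g) + (one 13.5 oz pack = 383.4 g) = 1258.2 g.
That exceeds the Class 5.1 ocean vessel limit of 1 kg.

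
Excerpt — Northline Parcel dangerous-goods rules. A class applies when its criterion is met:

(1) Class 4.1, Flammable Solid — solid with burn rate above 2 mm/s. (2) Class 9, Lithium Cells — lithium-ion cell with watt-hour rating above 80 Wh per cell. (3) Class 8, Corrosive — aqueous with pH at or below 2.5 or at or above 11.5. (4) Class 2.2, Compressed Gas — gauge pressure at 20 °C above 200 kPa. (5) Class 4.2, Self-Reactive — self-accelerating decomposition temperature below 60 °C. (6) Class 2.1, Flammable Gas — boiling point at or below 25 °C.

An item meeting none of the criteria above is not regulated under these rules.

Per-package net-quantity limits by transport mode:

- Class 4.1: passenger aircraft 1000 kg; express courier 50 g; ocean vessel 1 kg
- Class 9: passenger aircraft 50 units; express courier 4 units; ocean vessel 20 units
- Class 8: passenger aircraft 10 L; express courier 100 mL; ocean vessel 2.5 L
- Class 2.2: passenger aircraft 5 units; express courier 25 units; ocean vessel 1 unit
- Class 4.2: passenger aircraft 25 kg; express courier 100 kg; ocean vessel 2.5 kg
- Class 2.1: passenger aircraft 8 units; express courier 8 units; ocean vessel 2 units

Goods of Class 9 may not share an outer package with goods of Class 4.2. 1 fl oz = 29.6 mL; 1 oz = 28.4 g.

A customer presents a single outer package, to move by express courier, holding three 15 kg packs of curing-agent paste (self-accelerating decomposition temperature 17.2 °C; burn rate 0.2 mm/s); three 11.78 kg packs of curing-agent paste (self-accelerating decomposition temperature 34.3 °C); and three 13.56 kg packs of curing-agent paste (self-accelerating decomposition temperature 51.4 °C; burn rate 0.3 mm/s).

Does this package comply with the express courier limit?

The curing-agent paste has self-accelerating decomposition temperature 17.2 °C, which is < 60 °C, so it is Class 4.2 (Self-Reactive).
Curing-agent paste: self-accelerating decomposition temperature 34.3 °C < 60 °C → Class 4.2 (Self-Reactive).
Self-accelerating decomposition temperature 51.4 °C meets the Class 4.2 criterion (Self-Reactive), so the curing-agent paste is Class 4.2.
Class 4.2 net quantity: (three 15 kg packs = 45 kg) + (three 11.78 kg packs = 35.34 kg) + (three 13.56 kg packs = 40.68 kg) = 121.02 kg.
121.02 kg exceeds the express courier limit of 100 kg for Class 4.2.

No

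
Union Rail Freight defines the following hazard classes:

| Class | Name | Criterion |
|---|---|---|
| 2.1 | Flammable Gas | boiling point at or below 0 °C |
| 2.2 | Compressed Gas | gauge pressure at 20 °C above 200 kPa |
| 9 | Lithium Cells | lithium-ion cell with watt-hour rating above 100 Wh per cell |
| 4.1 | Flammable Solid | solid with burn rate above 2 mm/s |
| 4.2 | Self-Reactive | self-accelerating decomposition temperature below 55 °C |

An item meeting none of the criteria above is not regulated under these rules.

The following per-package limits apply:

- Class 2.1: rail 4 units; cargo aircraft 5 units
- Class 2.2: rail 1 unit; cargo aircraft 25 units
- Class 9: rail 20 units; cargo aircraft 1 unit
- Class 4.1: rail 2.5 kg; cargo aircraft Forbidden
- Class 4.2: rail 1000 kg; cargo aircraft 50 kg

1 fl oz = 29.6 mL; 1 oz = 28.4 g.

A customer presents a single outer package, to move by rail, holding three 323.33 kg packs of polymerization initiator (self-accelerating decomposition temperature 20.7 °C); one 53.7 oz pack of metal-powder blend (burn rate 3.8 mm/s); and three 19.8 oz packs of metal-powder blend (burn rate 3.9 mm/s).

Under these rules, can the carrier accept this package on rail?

The polymerization initiator has self-accelerating decomposition temperature 20.7 °C, which is < 55 °C, so it is Class 4.2 (Self-Reactive).
The metal-powder blend has burn rate 3.8 mm/s, which is > 2 mm/s, so it is Class 4.1 (Flammable Solid).
Burn rate 3.9 mm/s meets the Class 4.1 criterion (Flammable Solid), so the metal-powder blend is Class 4.1.
Class 4.2 quantity: three 323.33 kg packs = 969.99 kg.
969.99 kg is within the rail limit of 1000 kg for Class 4.2.
Total Class 4.1: (one 53.7 oz pack = 1525.08 g) + (three 19.8 oz packs = 1686.96 g) = 3212.04 g.
That exceeds the Class 4.1 rail limit of 2.5 kg.

No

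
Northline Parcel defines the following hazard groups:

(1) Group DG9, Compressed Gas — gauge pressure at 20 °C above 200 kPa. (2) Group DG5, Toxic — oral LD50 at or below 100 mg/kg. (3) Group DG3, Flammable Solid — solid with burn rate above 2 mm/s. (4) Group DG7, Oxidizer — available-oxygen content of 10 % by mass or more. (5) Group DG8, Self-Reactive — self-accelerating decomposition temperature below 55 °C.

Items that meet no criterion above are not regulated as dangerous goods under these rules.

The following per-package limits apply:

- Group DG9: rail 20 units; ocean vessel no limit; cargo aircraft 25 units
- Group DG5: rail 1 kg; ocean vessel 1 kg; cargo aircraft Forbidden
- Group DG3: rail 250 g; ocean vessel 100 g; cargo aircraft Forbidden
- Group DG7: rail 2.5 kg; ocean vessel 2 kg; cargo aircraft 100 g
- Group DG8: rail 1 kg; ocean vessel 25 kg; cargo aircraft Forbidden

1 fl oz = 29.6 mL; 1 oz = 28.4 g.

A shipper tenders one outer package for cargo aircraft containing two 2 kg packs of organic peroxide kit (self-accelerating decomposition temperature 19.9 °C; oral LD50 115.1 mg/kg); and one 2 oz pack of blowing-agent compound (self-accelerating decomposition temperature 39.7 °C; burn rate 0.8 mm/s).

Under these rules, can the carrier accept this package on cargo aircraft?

Self-accelerating decomposition temperature 19.9 °C meets the Group DG8 criterion (Self-Reactive), so the organic peroxide kit is Group DG8.
Blowing-agent compound: self-accelerating decomposition temperature 39.7 °C < 55 °C → Group DG8 (Self-Reactive).
Total Group DG8: (two 2 kg packs = 4 kg) + (one 2 oz pack = 56.8 g) = 4056.8 g.
By cargo aircraft, Group DG8 is Forbidden regardless of quantity.

No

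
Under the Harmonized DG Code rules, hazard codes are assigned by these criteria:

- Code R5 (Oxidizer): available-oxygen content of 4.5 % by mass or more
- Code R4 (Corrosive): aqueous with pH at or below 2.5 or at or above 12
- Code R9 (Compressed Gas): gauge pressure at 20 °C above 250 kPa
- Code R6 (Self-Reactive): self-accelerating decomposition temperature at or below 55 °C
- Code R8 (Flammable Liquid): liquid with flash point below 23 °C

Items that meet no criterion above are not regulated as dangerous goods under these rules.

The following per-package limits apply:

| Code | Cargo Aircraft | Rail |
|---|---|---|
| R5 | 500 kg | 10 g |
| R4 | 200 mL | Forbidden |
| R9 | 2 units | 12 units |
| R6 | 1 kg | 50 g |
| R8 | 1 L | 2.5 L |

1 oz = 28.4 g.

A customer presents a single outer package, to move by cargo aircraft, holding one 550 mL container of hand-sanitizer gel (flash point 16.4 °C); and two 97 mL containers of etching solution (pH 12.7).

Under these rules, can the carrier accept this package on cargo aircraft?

The hand-sanitizer gel has flash point 16.4 °C, which is < 23 °C, so it is Code R8 (Flammable Liquid).
Etching solution: pH 12.7 ≥ 12 → Code R4 (Corrosive).
Code R4 quantity: two 97 mL containers = 194 mL.
194 mL ≤ 200 mL (cargo aircraft limit, Code R4) — within limit.
Code R8 quantity: 550 mL.
550 mL ≤ 1 L (cargo aircraft limit, Code R8) — within limit.
Every hazard code is within its cargo aircraft limit and no segregation rule is violated.

Yes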